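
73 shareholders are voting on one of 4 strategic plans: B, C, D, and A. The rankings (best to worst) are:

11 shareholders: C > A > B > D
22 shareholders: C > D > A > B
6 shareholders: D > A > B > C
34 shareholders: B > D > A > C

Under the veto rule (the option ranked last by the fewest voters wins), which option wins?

Last-place votes: B 22, C 40, D 11, A 0.
A is ranked last by the fewest voters, so A wins.

A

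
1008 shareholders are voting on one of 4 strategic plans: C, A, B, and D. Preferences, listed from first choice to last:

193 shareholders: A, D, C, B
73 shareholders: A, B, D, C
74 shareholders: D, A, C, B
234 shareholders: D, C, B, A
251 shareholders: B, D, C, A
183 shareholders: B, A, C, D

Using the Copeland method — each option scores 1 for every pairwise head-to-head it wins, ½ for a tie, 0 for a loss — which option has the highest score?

B

C: loses to A, B, and D → score 0.
A: beats C; loses to B and D → score 1.
B: beats C, A, and D → score 3.
D: beats C and A; loses to B → score 2.
B has the best pairwise record.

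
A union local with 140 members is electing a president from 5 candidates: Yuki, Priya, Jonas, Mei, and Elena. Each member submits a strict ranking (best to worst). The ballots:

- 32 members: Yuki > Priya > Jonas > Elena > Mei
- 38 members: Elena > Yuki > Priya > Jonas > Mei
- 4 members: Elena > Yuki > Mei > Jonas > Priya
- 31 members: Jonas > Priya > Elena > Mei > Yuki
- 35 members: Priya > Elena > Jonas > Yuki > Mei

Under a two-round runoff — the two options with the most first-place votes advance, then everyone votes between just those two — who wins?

Priya

Round 1 first-place votes: Yuki 32, Priya 35, Jonas 31, Mei 0, Elena 42.
Elena and Priya advance.
Runoff: Elena is preferred to Priya by 42 voters; Priya by 98.
Priya wins the runoff.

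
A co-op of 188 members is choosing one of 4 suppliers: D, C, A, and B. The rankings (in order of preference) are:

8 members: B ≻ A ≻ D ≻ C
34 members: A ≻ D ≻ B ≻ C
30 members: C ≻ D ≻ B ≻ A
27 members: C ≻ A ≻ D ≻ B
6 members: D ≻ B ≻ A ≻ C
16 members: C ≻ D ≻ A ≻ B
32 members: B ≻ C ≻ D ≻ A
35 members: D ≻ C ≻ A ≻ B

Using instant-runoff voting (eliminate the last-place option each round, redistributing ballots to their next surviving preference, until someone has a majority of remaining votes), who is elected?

Round 1: D 41, C 73, A 34, B 40. Eliminate A.
Round 2: D 75, C 73, B 40. Eliminate B.
Round 3: D 83, C 105. C has a majority.

C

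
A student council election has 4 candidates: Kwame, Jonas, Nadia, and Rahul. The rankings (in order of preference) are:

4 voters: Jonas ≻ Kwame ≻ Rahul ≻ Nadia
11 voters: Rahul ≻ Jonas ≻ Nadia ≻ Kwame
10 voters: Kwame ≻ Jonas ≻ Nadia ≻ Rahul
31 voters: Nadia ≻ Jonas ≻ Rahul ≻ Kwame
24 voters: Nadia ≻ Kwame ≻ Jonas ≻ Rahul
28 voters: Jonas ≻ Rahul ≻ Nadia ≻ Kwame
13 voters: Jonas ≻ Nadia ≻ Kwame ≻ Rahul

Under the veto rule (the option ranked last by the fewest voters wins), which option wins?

Jonas

Last-place votes: Kwame 70, Jonas 0, Nadia 4, Rahul 47.
Jonas is ranked last by the fewest voters, so Jonas wins.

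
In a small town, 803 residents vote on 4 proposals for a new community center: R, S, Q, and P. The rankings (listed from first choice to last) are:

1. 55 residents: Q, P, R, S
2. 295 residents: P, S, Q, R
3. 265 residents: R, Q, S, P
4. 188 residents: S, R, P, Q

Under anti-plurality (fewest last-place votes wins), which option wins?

S

Last-place votes: R 295, S 55, Q 188, P 265.
S is ranked last by the fewest voters, so S wins.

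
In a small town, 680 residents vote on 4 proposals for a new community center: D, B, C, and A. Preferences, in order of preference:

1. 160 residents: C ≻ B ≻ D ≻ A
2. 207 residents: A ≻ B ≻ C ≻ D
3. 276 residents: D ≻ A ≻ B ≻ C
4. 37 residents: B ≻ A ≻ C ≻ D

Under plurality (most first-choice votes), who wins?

First-place votes: D 276, B 37, C 160, A 207.
D has the most first-place votes.

D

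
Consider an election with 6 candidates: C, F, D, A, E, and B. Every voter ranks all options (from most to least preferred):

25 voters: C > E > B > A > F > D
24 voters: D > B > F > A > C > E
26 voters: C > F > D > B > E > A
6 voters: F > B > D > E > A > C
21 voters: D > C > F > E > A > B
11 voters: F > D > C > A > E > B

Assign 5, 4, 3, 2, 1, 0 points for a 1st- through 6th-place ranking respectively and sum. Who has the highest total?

C

C: 25·5 + 24·1 + 26·5 + 6·0 + 21·4 + 11·3 = 396
F: 25·1 + 24·3 + 26·4 + 6·5 + 21·3 + 11·5 = 349
D: 25·0 + 24·5 + 26·3 + 6·3 + 21·5 + 11·4 = 365
A: 25·2 + 24·2 + 26·0 + 6·1 + 21·1 + 11·2 = 147
E: 25·4 + 24·0 + 26·1 + 6·2 + 21·2 + 11·1 = 191
B: 25·3 + 24·4 + 26·2 + 6·4 + 21·0 + 11·0 = 247
C has the highest Borda score (396).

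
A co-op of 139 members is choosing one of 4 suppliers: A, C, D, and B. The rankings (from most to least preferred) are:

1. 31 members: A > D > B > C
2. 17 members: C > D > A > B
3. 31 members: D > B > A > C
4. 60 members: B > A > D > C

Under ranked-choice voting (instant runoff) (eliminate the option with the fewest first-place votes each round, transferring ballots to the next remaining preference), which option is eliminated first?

C

Round 1: A 31, C 17, D 31, B 60. Eliminate C.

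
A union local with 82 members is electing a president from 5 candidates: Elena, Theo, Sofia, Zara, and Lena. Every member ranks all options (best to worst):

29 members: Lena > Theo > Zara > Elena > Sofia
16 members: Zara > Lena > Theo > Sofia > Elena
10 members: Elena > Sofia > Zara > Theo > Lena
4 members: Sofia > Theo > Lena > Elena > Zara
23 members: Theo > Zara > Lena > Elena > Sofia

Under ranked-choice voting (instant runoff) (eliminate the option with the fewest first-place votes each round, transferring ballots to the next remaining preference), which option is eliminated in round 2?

Elena

Round 1: Elena 10, Theo 23, Sofia 4, Zara 16, Lena 29. Eliminate Sofia.
Round 2: Elena 10, Theo 27, Zara 16, Lena 29. Eliminate Elena.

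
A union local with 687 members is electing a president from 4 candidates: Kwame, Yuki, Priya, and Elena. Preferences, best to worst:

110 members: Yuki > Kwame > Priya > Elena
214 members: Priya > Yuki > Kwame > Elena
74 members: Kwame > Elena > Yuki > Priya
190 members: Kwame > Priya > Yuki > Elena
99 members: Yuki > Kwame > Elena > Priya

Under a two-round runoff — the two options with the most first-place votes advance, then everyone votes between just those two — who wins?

Kwame

Round 1 first-place votes: Kwame 264, Yuki 209, Priya 214, Elena 0.
Kwame and Priya advance.
Runoff: Kwame is preferred to Priya by 473 voters; Priya by 214.
Kwame wins the runoff.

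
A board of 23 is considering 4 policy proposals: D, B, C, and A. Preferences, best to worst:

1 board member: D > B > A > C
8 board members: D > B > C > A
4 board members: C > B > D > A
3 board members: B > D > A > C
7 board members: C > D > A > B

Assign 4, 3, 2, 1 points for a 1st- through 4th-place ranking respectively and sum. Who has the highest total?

D

D: 1·4 + 8·4 + 4·2 + 3·3 + 7·3 = 74
B: 1·3 + 8·3 + 4·3 + 3·4 + 7·1 = 58
C: 1·1 + 8·2 + 4·4 + 3·1 + 7·4 = 64
A: 1·2 + 8·1 + 4·1 + 3·2 + 7·2 = 34
D has the highest Borda score (74).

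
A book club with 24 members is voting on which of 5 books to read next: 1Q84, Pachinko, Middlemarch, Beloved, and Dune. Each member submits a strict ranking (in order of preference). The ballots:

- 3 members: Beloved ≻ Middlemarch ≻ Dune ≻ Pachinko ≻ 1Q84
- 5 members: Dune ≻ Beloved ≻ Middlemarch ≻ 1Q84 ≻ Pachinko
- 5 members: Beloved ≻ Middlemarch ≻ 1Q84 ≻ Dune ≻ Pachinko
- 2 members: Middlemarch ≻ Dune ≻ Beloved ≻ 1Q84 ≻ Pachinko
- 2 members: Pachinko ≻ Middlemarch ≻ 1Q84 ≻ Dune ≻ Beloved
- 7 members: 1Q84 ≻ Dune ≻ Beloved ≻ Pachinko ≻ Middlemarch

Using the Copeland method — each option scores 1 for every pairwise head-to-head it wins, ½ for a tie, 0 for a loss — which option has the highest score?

Beloved

1Q84: beats Pachinko and Dune; loses to Middlemarch and Beloved → score 2.
Pachinko: loses to 1Q84, Middlemarch, Beloved, and Dune → score 0.
Middlemarch: beats 1Q84 and Pachinko; ties Dune; loses to Beloved → score 2.5.
Beloved: beats 1Q84, Pachinko, and Middlemarch; loses to Dune → score 3.
Dune: beats Pachinko and Beloved; ties Middlemarch; loses to 1Q84 → score 2.5.
Beloved has the best pairwise record.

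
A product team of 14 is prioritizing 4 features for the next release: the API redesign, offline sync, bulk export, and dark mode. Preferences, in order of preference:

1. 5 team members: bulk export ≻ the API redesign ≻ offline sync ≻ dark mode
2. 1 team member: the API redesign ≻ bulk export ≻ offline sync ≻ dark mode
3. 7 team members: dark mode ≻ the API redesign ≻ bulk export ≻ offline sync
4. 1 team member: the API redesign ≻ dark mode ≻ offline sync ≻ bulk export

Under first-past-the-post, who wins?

dark mode

First-place votes: the API redesign 2, offline sync 0, bulk export 5, dark mode 7.
dark mode has the most first-place votes.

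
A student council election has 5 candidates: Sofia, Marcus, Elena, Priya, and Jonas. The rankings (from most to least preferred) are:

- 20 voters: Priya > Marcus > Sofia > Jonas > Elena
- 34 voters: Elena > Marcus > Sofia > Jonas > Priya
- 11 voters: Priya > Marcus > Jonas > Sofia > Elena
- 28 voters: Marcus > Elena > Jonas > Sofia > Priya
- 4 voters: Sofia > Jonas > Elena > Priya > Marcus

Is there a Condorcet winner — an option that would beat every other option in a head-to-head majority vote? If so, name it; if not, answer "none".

Marcus vs Sofia: 93–4 for Marcus.
Marcus vs Elena: 59–38 for Marcus.
Marcus vs Priya: 62–35 for Marcus.
Marcus vs Jonas: 93–4 for Marcus.
Marcus beats every other option head-to-head.

Marcus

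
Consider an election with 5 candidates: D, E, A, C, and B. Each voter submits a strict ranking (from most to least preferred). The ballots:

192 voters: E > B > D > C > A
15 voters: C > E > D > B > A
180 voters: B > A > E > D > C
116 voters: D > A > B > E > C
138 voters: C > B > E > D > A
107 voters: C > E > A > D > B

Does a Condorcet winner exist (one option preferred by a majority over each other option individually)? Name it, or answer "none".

B

B vs D: 510–238 for B.
B vs E: 434–314 for B.
B vs A: 525–223 for B.
B vs C: 488–260 for B.
B beats every other option head-to-head.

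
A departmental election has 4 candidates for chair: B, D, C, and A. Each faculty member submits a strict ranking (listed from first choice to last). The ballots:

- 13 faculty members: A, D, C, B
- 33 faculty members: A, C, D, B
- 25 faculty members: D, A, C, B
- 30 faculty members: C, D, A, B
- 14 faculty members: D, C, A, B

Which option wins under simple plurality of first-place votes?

First-place votes: B 0, D 39, C 30, A 46.
A has the most first-place votes.

A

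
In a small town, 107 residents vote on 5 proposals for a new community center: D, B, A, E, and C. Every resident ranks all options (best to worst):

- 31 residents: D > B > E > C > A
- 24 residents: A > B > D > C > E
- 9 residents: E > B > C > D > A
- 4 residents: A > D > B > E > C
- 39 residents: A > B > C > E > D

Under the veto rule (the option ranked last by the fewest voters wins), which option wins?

Last-place votes: D 39, B 0, A 40, E 24, C 4.
B is ranked last by the fewest voters, so B wins.

B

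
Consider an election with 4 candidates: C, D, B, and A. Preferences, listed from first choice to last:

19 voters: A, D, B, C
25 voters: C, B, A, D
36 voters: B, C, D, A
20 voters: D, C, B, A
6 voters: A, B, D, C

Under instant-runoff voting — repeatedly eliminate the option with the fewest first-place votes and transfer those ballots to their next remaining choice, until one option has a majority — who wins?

Round 1: C 25, D 20, B 36, A 25. Eliminate D.
Round 2: C 45, B 36, A 25. Eliminate A.
Round 3: C 45, B 61. B has a majority.

B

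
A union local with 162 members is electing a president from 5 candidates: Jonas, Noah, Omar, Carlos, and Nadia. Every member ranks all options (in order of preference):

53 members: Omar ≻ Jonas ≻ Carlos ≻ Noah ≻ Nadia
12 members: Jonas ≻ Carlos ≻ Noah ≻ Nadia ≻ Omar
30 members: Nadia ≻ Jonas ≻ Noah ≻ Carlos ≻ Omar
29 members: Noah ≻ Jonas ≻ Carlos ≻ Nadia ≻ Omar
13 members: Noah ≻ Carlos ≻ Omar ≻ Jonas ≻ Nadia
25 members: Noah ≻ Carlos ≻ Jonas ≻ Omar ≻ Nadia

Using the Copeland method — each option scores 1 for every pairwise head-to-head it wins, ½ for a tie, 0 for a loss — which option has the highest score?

Jonas: beats Noah, Omar, Carlos, and Nadia → score 4.
Noah: beats Omar, Carlos, and Nadia; loses to Jonas → score 3.
Omar: beats Nadia; loses to Jonas, Noah, and Carlos → score 1.
Carlos: beats Omar and Nadia; loses to Jonas and Noah → score 2.
Nadia: loses to Jonas, Noah, Omar, and Carlos → score 0.
Jonas has the best pairwise record.

Jonas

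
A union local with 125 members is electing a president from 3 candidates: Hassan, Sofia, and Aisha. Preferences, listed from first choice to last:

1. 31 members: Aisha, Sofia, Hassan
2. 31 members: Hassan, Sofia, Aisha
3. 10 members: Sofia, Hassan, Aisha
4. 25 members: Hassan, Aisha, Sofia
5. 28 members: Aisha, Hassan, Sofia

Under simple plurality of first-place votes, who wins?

Aisha

First-place votes: Hassan 56, Sofia 10, Aisha 59.
Aisha has the most first-place votes.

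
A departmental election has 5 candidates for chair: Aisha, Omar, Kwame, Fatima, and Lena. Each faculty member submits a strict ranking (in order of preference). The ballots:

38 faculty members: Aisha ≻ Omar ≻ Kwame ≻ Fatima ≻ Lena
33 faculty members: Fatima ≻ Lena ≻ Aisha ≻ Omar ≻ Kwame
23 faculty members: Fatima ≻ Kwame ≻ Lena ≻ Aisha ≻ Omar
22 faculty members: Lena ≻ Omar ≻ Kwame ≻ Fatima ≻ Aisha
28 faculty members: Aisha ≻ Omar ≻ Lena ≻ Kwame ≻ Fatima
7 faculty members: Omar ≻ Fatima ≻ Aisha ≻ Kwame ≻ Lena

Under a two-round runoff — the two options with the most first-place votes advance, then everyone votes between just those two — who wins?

Fatima

Round 1 first-place votes: Aisha 66, Omar 7, Kwame 0, Fatima 56, Lena 22.
Aisha and Fatima advance.
Runoff: Aisha is preferred to Fatima by 66 voters; Fatima by 85.
Fatima wins the runoff.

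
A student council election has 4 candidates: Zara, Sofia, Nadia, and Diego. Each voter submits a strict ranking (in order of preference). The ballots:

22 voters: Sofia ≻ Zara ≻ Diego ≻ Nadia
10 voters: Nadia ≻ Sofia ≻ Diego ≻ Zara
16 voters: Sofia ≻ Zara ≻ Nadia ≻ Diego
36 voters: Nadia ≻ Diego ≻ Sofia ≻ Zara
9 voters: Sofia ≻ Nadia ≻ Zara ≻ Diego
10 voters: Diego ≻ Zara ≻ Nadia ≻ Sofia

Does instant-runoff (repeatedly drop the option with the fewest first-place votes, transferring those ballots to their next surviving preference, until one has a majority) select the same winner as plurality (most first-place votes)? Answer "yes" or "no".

no

Instant-runoff — R1 Zara 0, Sofia 47, Nadia 46, Diego 10 (Zara out); R2 Sofia 47, Nadia 46, Diego 10 (Diego out); R3 Sofia 47, Nadia 56 (Nadia winner). Winner: Nadia.
Plurality — first-place votes: Zara 0, Sofia 47, Nadia 46, Diego 10. Winner: Sofia.
The two methods disagree.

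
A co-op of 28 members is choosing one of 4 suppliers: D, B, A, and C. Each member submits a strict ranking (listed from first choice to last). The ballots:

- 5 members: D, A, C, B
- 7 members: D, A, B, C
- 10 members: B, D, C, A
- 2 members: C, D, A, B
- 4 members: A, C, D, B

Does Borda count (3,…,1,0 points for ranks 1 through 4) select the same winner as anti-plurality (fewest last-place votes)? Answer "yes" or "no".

Borda — scores: D 64, B 37, A 38, C 29. Winner: D.
Anti-plurality — last-place votes: D 0, B 11, A 10, C 7. Winner: D.
The two methods agree.

yes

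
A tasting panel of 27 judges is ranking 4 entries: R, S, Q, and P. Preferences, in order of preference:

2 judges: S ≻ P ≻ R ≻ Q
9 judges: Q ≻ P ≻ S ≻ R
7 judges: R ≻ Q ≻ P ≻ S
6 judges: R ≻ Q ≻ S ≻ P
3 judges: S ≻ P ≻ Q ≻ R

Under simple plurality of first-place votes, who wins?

First-place votes: R 13, S 5, Q 9, P 0.
R has the most first-place votes.

R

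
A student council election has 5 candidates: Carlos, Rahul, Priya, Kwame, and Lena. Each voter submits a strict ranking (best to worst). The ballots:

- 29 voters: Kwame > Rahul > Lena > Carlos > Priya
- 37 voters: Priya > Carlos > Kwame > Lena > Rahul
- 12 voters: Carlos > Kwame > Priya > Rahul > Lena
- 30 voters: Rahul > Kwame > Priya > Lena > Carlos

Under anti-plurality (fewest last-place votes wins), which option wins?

Kwame

Last-place votes: Carlos 30, Rahul 37, Priya 29, Kwame 0, Lena 12.
Kwame is ranked last by the fewest voters, so Kwame wins.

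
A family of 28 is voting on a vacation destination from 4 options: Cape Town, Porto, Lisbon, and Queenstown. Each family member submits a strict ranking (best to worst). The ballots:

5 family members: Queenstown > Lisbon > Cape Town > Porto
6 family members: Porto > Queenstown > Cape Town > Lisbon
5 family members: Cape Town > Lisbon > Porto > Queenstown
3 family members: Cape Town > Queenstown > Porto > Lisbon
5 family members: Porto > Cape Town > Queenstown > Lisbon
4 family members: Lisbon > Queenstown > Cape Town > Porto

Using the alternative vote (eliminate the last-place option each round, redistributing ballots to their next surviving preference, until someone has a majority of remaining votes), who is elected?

Porto

Round 1: Cape Town 8, Porto 11, Lisbon 4, Queenstown 5. Eliminate Lisbon.
Round 2: Cape Town 8, Porto 11, Queenstown 9. Eliminate Cape Town.
Round 3: Porto 16, Queenstown 12. Porto has a majority.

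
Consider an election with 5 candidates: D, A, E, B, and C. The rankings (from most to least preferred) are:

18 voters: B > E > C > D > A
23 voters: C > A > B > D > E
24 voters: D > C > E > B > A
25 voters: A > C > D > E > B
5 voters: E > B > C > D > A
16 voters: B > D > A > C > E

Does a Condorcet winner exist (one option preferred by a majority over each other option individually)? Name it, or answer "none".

C

C vs D: 71–40 for C.
C vs A: 70–41 for C.
C vs E: 88–23 for C.
C vs B: 72–39 for C.
C beats every other option head-to-head.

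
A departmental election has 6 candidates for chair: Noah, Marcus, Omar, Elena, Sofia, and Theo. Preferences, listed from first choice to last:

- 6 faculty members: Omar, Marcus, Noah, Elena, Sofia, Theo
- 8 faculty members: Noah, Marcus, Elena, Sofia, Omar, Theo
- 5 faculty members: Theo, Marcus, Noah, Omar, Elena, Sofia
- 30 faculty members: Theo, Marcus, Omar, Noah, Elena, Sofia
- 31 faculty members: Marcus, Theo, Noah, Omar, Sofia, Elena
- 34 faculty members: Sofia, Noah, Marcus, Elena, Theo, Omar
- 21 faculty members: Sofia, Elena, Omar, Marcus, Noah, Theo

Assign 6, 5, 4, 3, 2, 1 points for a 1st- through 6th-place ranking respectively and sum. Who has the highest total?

Noah: 6·4 + 8·6 + 5·4 + 30·3 + 31·4 + 34·5 + 21·2 = 518
Marcus: 6·5 + 8·5 + 5·5 + 30·5 + 31·6 + 34·4 + 21·3 = 630
Omar: 6·6 + 8·2 + 5·3 + 30·4 + 31·3 + 34·1 + 21·4 = 398
Elena: 6·3 + 8·4 + 5·2 + 30·2 + 31·1 + 34·3 + 21·5 = 358
Sofia: 6·2 + 8·3 + 5·1 + 30·1 + 31·2 + 34·6 + 21·6 = 463
Theo: 6·1 + 8·1 + 5·6 + 30·6 + 31·5 + 34·2 + 21·1 = 468
Marcus has the highest Borda score (630).

Marcus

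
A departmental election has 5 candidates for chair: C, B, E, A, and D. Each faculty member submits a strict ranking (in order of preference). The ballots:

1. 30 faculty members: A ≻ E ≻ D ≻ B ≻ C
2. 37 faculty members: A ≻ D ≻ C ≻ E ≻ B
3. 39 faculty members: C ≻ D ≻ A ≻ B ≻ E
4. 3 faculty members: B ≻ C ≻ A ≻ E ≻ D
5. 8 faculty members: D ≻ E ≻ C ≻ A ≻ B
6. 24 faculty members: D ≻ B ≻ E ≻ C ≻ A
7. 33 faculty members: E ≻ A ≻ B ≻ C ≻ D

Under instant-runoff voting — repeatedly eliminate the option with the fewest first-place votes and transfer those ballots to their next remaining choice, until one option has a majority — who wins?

A

Round 1: C 39, B 3, E 33, A 67, D 32. Eliminate B.
Round 2: C 42, E 33, A 67, D 32. Eliminate D.
Round 3: C 42, E 65, A 67. Eliminate C.
Round 4: E 65, A 109. A has a majority.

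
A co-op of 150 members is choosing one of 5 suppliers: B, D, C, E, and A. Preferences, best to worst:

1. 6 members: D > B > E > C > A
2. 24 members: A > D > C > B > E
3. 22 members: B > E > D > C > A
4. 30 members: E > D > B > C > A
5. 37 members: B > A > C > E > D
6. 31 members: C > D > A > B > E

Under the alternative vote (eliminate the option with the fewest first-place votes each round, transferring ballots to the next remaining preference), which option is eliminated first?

D

Round 1: B 59, D 6, C 31, E 30, A 24. Eliminate D.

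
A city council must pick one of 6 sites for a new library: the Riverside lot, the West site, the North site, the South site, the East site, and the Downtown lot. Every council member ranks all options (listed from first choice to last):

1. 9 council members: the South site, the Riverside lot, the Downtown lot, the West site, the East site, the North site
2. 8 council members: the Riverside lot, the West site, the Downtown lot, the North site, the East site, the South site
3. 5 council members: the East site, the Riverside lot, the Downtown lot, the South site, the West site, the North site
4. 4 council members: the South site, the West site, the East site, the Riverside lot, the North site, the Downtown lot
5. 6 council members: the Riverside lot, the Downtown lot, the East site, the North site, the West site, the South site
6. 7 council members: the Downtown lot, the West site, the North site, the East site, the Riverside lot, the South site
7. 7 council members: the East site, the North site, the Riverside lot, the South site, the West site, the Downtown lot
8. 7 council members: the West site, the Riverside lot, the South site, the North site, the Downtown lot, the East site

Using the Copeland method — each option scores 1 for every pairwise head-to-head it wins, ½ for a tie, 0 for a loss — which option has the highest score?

the Riverside lot: beats the West site, the North site, the South site, the East site, and the Downtown lot → score 5.
the West site: beats the North site, the South site, and the East site; loses to the Riverside lot and the Downtown lot → score 3.
the North site: beats the South site; loses to the Riverside lot, the West site, the East site, and the Downtown lot → score 1.
the South site: beats the Downtown lot; loses to the Riverside lot, the West site, the North site, and the East site → score 1.
the East site: beats the North site and the South site; loses to the Riverside lot, the West site, and the Downtown lot → score 2.
the Downtown lot: beats the West site, the North site, and the East site; loses to the Riverside lot and the South site → score 3.
the Riverside lot has the best pairwise record.

the Riverside lot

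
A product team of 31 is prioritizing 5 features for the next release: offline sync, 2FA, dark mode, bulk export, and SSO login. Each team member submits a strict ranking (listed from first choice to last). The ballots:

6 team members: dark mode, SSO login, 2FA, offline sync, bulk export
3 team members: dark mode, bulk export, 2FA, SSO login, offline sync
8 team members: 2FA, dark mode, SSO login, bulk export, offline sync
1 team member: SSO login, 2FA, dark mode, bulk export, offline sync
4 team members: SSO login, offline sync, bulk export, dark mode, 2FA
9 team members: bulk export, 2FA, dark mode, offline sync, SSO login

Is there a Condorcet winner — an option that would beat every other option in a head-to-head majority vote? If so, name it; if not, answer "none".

Checking pairwise contests:
2FA beats offline sync 27–4.
bulk export beats 2FA 16–15.
2FA beats dark mode 18–13.
dark mode beats bulk export 18–13.
2FA beats SSO login 20–11.
Every option loses at least one head-to-head, so there is no Condorcet winner.

none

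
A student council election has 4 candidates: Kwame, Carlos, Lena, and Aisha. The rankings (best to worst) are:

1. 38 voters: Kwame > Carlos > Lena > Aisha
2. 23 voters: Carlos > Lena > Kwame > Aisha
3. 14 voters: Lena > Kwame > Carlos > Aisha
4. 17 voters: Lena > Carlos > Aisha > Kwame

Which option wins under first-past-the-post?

First-place votes: Kwame 38, Carlos 23, Lena 31, Aisha 0.
Kwame has the most first-place votes.

Kwame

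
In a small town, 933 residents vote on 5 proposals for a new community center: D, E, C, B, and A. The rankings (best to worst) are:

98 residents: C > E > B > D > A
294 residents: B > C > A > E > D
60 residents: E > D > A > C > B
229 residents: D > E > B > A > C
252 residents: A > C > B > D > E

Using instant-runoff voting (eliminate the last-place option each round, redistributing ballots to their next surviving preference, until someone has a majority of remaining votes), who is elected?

Round 1: D 229, E 60, C 98, B 294, A 252. Eliminate E.
Round 2: D 289, C 98, B 294, A 252. Eliminate C.
Round 3: D 289, B 392, A 252. Eliminate A.
Round 4: D 289, B 644. B has a majority.

B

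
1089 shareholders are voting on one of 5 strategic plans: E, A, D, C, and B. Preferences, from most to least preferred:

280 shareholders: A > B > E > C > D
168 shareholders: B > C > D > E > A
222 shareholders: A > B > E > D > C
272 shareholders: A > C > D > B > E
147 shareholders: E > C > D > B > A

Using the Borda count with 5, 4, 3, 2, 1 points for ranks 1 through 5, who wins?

A

E: 280·3 + 168·2 + 222·3 + 272·1 + 147·5 = 2849
A: 280·5 + 168·1 + 222·5 + 272·5 + 147·1 = 4185
D: 280·1 + 168·3 + 222·2 + 272·3 + 147·3 = 2485
C: 280·2 + 168·4 + 222·1 + 272·4 + 147·4 = 3130
B: 280·4 + 168·5 + 222·4 + 272·2 + 147·2 = 3686
A has the highest Borda score (4185).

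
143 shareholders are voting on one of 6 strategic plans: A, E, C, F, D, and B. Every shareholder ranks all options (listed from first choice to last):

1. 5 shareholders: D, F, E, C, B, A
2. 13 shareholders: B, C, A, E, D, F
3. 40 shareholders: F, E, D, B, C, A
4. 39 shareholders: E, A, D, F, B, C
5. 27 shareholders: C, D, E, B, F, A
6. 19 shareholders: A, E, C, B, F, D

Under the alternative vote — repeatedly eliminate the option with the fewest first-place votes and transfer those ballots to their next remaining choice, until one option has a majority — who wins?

Round 1: A 19, E 39, C 27, F 40, D 5, B 13. Eliminate D.
Round 2: A 19, E 39, C 27, F 45, B 13. Eliminate B.
Round 3: A 19, E 39, C 40, F 45. Eliminate A.
Round 4: E 58, C 40, F 45. Eliminate C.
Round 5: E 98, F 45. E has a majority.

E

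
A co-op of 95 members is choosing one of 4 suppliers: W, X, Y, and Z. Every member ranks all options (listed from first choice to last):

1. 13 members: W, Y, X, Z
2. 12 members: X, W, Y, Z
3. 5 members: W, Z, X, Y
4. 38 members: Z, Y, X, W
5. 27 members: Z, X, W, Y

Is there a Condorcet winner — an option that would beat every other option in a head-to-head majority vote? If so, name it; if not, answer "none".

Z

Z vs W: 65–30 for Z.
Z vs X: 70–25 for Z.
Z vs Y: 70–25 for Z.
Z beats every other option head-to-head.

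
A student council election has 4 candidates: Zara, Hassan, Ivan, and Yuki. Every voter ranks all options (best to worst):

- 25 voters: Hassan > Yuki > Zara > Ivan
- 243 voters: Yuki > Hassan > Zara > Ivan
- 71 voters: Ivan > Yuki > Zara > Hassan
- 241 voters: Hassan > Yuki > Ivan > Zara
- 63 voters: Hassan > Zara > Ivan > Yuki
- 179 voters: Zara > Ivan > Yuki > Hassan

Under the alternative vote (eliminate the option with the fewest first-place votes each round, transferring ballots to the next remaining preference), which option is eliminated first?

Round 1: Zara 179, Hassan 329, Ivan 71, Yuki 243. Eliminate Ivan.

Ivan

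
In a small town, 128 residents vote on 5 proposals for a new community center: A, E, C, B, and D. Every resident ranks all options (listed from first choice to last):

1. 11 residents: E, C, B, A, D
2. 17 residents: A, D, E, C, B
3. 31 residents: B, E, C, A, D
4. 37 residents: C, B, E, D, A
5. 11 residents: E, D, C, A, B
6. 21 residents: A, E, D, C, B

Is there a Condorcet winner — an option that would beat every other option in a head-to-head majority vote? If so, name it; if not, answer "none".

Checking pairwise contests:
E beats A 90–38.
B beats E 68–60.
E beats C 91–37.
C beats B 97–31.
A beats D 80–48.
Every option loses at least one head-to-head, so there is no Condorcet winner.

none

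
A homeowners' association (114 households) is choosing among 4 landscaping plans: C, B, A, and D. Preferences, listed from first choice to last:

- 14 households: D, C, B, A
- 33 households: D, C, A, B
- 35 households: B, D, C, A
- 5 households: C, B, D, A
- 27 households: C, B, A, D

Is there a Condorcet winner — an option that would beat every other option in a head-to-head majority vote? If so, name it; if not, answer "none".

none

Checking pairwise contests:
D beats C 82–32.
C beats B 79–35.
C beats A 114–0.
B beats D 67–47.
Every option loses at least one head-to-head, so there is no Condorcet winner.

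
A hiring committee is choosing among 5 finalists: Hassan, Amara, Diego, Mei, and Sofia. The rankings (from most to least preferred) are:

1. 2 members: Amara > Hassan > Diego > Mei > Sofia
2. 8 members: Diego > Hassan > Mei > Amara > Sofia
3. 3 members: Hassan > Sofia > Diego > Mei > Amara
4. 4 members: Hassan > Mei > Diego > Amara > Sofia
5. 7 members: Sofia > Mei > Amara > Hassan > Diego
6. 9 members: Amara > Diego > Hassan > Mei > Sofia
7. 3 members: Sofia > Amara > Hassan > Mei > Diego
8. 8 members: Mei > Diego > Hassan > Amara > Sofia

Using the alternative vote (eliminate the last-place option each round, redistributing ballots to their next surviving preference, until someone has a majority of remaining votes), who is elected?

Mei

Round 1: Hassan 7, Amara 11, Diego 8, Mei 8, Sofia 10. Eliminate Hassan.
Round 2: Amara 11, Diego 8, Mei 12, Sofia 13. Eliminate Diego.
Round 3: Amara 11, Mei 20, Sofia 13. Eliminate Amara.
Round 4: Mei 31, Sofia 13. Mei has a majority.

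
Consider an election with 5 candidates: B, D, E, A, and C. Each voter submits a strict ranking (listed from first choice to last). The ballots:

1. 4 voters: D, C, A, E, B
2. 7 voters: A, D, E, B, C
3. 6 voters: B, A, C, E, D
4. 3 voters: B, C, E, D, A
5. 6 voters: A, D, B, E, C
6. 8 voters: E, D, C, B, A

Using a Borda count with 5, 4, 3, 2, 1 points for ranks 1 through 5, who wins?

B: 4·1 + 7·2 + 6·5 + 3·5 + 6·3 + 8·2 = 97
D: 4·5 + 7·4 + 6·1 + 3·2 + 6·4 + 8·4 = 116
E: 4·2 + 7·3 + 6·2 + 3·3 + 6·2 + 8·5 = 102
A: 4·3 + 7·5 + 6·4 + 3·1 + 6·5 + 8·1 = 112
C: 4·4 + 7·1 + 6·3 + 3·4 + 6·1 + 8·3 = 83
D has the highest Borda score (116).

D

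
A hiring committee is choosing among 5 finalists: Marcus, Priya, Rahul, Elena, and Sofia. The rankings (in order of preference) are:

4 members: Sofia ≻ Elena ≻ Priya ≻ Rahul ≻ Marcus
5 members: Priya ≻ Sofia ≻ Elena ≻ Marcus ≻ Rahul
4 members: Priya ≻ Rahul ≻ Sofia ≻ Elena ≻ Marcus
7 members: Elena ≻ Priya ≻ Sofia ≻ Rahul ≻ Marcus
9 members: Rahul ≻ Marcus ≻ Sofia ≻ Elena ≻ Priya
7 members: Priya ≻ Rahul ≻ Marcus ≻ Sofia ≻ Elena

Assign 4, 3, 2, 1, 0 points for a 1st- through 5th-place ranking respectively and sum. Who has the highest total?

Priya

Marcus: 4·0 + 5·1 + 4·0 + 7·0 + 9·3 + 7·2 = 46
Priya: 4·2 + 5·4 + 4·4 + 7·3 + 9·0 + 7·4 = 93
Rahul: 4·1 + 5·0 + 4·3 + 7·1 + 9·4 + 7·3 = 80
Elena: 4·3 + 5·2 + 4·1 + 7·4 + 9·1 + 7·0 = 63
Sofia: 4·4 + 5·3 + 4·2 + 7·2 + 9·2 + 7·1 = 78
Priya has the highest Borda score (93).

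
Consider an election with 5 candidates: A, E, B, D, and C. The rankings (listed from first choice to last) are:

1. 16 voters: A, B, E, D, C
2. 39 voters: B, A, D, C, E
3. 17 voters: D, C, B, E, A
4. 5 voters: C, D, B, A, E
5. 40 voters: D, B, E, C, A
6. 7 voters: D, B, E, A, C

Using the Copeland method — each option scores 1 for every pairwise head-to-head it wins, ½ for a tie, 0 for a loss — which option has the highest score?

A: ties C; loses to E, B, and D → score 0.5.
E: beats A and C; loses to B and D → score 2.
B: beats A, E, and C; loses to D → score 3.
D: beats A, E, B, and C → score 4.
C: ties A; loses to E, B, and D → score 0.5.
D has the best pairwise record.

D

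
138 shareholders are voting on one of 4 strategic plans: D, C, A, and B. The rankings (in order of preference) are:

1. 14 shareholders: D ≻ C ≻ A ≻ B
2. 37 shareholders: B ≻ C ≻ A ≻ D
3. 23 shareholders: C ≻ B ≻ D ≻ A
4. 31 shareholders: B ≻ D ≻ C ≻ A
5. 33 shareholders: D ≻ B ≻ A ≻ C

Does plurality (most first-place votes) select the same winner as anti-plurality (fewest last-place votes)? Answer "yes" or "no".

yes

Plurality — first-place votes: D 47, C 23, A 0, B 68. Winner: B.
Anti-plurality — last-place votes: D 37, C 33, A 54, B 14. Winner: B.
The two methods agree.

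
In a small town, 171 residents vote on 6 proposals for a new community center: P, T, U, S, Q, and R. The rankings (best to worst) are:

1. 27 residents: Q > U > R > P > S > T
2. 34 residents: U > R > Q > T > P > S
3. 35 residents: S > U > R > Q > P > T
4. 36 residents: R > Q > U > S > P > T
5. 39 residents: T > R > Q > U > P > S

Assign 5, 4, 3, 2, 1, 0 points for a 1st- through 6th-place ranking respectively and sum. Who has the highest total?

R

P: 27·2 + 34·1 + 35·1 + 36·1 + 39·1 = 198
T: 27·0 + 34·2 + 35·0 + 36·0 + 39·5 = 263
U: 27·4 + 34·5 + 35·4 + 36·3 + 39·2 = 604
S: 27·1 + 34·0 + 35·5 + 36·2 + 39·0 = 274
Q: 27·5 + 34·3 + 35·2 + 36·4 + 39·3 = 568
R: 27·3 + 34·4 + 35·3 + 36·5 + 39·4 = 658
R has the highest Borda score (658).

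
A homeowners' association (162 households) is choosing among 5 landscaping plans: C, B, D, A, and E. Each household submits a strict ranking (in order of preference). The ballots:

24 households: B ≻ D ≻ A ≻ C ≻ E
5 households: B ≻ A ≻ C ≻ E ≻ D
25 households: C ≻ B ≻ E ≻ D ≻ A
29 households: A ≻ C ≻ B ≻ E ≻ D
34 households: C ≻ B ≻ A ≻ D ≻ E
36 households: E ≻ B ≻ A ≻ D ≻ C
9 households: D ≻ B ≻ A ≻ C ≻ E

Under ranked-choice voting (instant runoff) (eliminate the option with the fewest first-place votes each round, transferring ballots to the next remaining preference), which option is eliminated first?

Round 1: C 59, B 29, D 9, A 29, E 36. Eliminate D.

D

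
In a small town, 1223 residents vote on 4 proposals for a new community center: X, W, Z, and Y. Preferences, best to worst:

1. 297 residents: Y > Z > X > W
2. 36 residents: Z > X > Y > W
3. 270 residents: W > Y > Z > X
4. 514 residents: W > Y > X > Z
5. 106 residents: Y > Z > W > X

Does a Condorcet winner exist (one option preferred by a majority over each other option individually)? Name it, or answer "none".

W

W vs X: 890–333 for W.
W vs Z: 784–439 for W.
W vs Y: 784–439 for W.
W beats every other option head-to-head.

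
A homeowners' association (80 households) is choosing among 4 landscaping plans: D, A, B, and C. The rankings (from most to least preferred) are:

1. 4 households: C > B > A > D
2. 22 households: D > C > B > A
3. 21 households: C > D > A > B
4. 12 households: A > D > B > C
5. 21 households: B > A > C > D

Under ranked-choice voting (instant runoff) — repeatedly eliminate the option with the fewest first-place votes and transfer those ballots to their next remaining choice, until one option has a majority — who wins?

Round 1: D 22, A 12, B 21, C 25. Eliminate A.
Round 2: D 34, B 21, C 25. Eliminate B.
Round 3: D 34, C 46. C has a majority.

C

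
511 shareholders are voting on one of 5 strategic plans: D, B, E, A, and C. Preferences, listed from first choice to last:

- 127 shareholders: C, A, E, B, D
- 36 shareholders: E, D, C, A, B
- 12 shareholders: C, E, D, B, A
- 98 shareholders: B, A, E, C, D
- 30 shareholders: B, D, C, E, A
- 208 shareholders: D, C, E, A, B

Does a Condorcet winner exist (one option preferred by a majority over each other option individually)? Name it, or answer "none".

none

Checking pairwise contests:
E beats D 273–238.
D beats B 256–255.
C beats E 377–134.
D beats A 286–225.
D beats C 274–237.
Every option loses at least one head-to-head, so there is no Condorcet winner.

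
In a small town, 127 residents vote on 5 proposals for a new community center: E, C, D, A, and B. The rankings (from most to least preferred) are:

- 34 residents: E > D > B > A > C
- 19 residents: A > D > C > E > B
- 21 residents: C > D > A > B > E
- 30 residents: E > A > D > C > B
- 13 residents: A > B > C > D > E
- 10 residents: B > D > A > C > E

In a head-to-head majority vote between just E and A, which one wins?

Voters preferring E to A: 64; preferring A to E: 63.
E wins the head-to-head.

E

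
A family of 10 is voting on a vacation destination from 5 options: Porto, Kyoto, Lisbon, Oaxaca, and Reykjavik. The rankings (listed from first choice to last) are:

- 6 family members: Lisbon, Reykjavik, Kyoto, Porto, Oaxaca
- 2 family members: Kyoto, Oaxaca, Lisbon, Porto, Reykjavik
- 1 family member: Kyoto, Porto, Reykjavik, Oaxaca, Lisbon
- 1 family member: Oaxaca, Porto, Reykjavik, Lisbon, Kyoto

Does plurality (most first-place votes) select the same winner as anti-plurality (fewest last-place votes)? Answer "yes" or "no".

no

Plurality — first-place votes: Porto 0, Kyoto 3, Lisbon 6, Oaxaca 1, Reykjavik 0. Winner: Lisbon.
Anti-plurality — last-place votes: Porto 0, Kyoto 1, Lisbon 1, Oaxaca 6, Reykjavik 2. Winner: Porto.
The two methods disagree.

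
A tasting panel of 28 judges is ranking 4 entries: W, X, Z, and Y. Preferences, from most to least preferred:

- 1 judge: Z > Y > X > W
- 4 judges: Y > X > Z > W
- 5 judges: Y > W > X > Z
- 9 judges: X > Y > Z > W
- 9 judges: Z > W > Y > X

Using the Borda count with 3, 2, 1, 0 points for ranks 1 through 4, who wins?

W: 1·0 + 4·0 + 5·2 + 9·0 + 9·2 = 28
X: 1·1 + 4·2 + 5·1 + 9·3 + 9·0 = 41
Z: 1·3 + 4·1 + 5·0 + 9·1 + 9·3 = 43
Y: 1·2 + 4·3 + 5·3 + 9·2 + 9·1 = 56
Y has the highest Borda score (56).

Y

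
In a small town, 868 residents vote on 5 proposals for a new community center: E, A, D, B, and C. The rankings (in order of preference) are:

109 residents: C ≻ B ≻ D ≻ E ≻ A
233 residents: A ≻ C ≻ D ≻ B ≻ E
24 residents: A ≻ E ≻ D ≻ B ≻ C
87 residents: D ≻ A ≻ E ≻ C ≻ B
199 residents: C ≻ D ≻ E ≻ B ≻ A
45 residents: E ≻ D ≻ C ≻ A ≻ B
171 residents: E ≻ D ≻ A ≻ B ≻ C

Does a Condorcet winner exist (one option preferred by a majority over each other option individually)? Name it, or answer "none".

Checking pairwise contests:
D beats E 628–240.
E beats A 524–344.
C beats D 541–327.
E beats B 526–342.
A beats C 515–353.
Every option loses at least one head-to-head, so there is no Condorcet winner.

none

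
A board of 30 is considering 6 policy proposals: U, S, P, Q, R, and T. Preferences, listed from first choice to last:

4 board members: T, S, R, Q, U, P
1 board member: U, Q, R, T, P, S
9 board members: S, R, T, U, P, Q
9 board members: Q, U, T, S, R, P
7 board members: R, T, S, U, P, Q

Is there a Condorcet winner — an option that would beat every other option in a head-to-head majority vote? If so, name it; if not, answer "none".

none

Checking pairwise contests:
S beats U 20–10.
T beats S 21–9.
U beats P 30–0.
U beats Q 17–13.
S beats R 22–8.
R beats T 17–13.
Every option loses at least one head-to-head, so there is no Condorcet winner.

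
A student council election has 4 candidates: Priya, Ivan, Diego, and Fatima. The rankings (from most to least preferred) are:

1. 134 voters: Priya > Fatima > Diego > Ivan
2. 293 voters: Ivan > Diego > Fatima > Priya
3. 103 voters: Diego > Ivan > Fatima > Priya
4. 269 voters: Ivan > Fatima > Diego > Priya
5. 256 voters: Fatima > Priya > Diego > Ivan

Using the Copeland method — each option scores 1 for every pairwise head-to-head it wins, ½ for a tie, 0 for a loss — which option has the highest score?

Ivan

Priya: loses to Ivan, Diego, and Fatima → score 0.
Ivan: beats Priya, Diego, and Fatima → score 3.
Diego: beats Priya; loses to Ivan and Fatima → score 1.
Fatima: beats Priya and Diego; loses to Ivan → score 2.
Ivan has the best pairwise record.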